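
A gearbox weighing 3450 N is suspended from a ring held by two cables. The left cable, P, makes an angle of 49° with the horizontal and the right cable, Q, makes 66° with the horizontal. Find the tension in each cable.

ΣF_x = 0: −T_P·cos49° + T_Q·cos66° = 0 → T_Q = 1.61298·T_P.
ΣF_y = 0: T_P·sin49° + T_Q·sin66° = 3450.
Substitute: T_P·(0.75471 + 1.61298·0.913545) = 3450 → T_P = 1548.31 ≈ 1548 N.
Then T_Q = 1.61298 × 1548.31 = 2497 N.

T_P = 1548 N, T_Q = 2497 N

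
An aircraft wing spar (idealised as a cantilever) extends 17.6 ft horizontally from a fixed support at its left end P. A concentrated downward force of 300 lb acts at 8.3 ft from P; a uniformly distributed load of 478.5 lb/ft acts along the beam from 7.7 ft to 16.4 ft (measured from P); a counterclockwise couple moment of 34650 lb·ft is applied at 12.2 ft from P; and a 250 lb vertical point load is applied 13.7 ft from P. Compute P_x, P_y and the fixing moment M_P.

P_x = 0, P_y = 4713 lb, M_P = 21430 lb·ft

Resultant of the distributed load: 478.5 × 8.7 = 4162.95 lb at 12.05 ft from P.
ΣF_x = 0: P_x = 0.
ΣF_y = 0: P_y − 300 − 478.5·8.7 − 250 = 0 → P_y = 4713 lb.
ΣM about P: M_P − 300·8.3 − (478.5·8.7)·12.05 + 34650 − 250·13.7 = 0 → M_P = 21430 lb·ft.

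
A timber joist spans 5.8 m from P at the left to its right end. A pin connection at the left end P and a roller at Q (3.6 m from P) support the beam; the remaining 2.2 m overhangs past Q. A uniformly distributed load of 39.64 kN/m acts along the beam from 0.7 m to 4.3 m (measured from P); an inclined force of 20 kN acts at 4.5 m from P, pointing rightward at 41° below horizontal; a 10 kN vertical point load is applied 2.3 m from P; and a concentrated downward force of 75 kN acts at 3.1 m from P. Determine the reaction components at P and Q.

P_x = -15.09 kN, P_y = 54.35 kN, Q_y = 186.5 kN

Resultant of the distributed load: 39.64 × 3.6 = 142.704 kN at 2.5 m from P.
Moments about P: Q_y·3.6 − (39.64·3.6)·2.5 − 20·sin41°·4.5 − 10·2.3 − 75·3.1 = 0 → Q_y = 671.305/3.6 = 186.474 ≈ 186.5 kN.
ΣF_y = 0: P_y + 186.474 − 39.64·3.6 − 20·sin41° − 10 − 75 = 0 → P_y = 54.35 kN.
ΣF_x = 0: P_x + 20·cos41° = 0 → P_x = -15.09 kN.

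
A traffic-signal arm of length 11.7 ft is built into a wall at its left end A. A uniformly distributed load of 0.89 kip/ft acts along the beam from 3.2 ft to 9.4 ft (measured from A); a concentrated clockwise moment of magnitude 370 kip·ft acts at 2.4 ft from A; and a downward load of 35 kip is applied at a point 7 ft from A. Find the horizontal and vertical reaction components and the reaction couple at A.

A_x = 0, A_y = 40.52 kip, M_A = 649.8 kip·ft

Resultant of the distributed load: 0.89 × 6.2 = 5.518 kip at 6.3 ft from A.
ΣF_x = 0: A_x = 0.
ΣF_y = 0: A_y − 0.89·6.2 − 35 = 0 → A_y = 40.52 kip.
ΣM about A: M_A − (0.89·6.2)·6.3 − 370 − 35·7 = 0 → M_A = 649.8 kip·ft.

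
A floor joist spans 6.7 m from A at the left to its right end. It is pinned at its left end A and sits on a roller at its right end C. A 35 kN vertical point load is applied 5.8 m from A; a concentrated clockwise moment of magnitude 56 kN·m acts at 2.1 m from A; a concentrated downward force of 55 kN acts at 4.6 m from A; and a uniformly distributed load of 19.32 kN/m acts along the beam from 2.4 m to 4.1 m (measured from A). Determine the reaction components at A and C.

A_x = 0, A_y = 30.49 kN, C_y = 92.35 kN

Resultant of the distributed load: 19.32 × 1.7 = 32.844 kN at 3.25 m from A.
Moments about A: C_y·6.7 − 35·5.8 − 56 − 55·4.6 − (19.32·1.7)·3.25 = 0 → C_y = 618.743/6.7 = 92.3497 ≈ 92.35 kN.
ΣF_y = 0: A_y + 92.3497 − 35 − 55 − 19.32·1.7 = 0 → A_y = 30.49 kN.
ΣF_x = 0: no horizontal applied forces, so A_x = 0.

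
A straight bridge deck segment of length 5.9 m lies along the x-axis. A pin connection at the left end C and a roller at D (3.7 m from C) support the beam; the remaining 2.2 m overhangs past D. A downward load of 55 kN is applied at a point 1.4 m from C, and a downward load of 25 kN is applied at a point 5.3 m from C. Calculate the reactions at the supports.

Moments about C: D_y·3.7 − 55·1.4 − 25·5.3 = 0 → D_y = 209.5/3.7 = 56.6216 ≈ 56.62 kN.
ΣF_y = 0: C_y + 56.6216 − 55 − 25 = 0 → C_y = 23.38 kN.
ΣF_x = 0: no horizontal applied forces, so C_x = 0.

C_x = 0, C_y = 23.38 kN, D_y = 56.62 kN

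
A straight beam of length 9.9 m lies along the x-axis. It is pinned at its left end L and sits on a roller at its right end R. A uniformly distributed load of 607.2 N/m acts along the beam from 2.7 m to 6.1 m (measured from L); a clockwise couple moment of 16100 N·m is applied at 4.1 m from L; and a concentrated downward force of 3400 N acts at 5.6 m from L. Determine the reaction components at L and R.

L_x = 0, L_y = 997.4 N, R_y = 4467 N

Resultant of the distributed load: 607.2 × 3.4 = 2064.48 N at 4.4 m from L.
Taking moments about L: R_y·9.9 − (607.2·3.4)·4.4 − 16100 − 3400·5.6 = 0 → R_y = 44223.712/9.9 = 4467.04 ≈ 4467 N.
ΣF_y = 0: L_y + 4467.04 − 607.2·3.4 − 3400 = 0 → L_y = 997.4 N.
ΣF_x = 0: no horizontal applied forces, so L_x = 0.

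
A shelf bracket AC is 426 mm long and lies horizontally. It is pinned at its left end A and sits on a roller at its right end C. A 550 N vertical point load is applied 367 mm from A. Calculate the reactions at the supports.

ΣM about A: C_y·426 − 550·367 = 0 → C_y = 201850/426 = 473.826 ≈ 473.8 N.
ΣF_y = 0: A_y + 473.826 − 550 = 0 → A_y = 76.17 N.
ΣF_x = 0: no horizontal applied forces, so A_x = 0.

A_x = 0, A_y = 76.17 N, C_y = 473.8 N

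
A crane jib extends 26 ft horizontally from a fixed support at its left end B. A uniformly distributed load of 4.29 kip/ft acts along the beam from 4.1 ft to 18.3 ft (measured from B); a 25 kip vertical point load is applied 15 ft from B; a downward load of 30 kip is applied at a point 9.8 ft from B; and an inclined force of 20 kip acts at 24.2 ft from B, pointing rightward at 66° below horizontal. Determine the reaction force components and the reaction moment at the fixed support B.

B_x = -8.135 kip, B_y = 134.2 kip, M_B = 1793 kip·ft

Resultant of the distributed load: 4.29 × 14.2 = 60.918 kip at 11.2 ft from B.
ΣF_x = 0: B_x + 20·cos66° = 0 → B_x = -8.135 kip.
ΣF_y = 0: B_y − 4.29·14.2 − 25 − 30 − 20·sin66° = 0 → B_y = 134.2 kip.
ΣM about B: M_B − (4.29·14.2)·11.2 − 25·15 − 30·9.8 − 20·sin66°·24.2 = 0 → M_B = 1793 kip·ft.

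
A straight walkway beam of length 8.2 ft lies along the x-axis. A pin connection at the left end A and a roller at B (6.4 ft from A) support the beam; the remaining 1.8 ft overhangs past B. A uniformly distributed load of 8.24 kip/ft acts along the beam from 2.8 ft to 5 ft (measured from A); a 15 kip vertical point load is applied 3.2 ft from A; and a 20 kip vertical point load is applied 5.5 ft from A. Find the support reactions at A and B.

Resultant of the distributed load: 8.24 × 2.2 = 18.128 kip at 3.9 ft from A.
ΣM about A: B_y·6.4 − (8.24·2.2)·3.9 − 15·3.2 − 20·5.5 = 0 → B_y = 228.6992/6.4 = 35.7342 ≈ 35.73 kip.
ΣF_y = 0: A_y + 35.7342 − 8.24·2.2 − 15 − 20 = 0 → A_y = 17.39 kip.
ΣF_x = 0: no horizontal applied forces, so A_x = 0.

A_x = 0, A_y = 17.39 kip, B_y = 35.73 kip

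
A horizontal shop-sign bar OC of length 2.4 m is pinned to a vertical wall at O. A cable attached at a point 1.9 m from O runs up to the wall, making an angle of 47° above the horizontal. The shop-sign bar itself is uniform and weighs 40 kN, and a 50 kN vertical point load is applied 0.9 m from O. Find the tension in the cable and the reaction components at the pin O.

T = 66.93 kN, O_x = 45.64 kN, O_y = 41.05 kN

ΣM about O: T·sin47°·1.9 − 40·1.2 − 50·0.9 = 0 → T = 93/(1.9·0.731354) = 66.9271 ≈ 66.93 kN.
ΣF_x = 0: O_x − T·cos47° = 0 → O_x = 66.9271 × 0.681998 = 45.64 kN.
ΣF_y = 0: O_y + T·sin47° − 40 − 50 = 0 → O_y = 90 − 66.9271 × 0.731354 = 41.05 kN.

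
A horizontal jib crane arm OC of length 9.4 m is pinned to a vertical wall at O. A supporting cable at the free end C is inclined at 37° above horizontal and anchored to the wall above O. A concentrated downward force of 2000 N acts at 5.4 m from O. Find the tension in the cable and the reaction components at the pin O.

T = 1909 N, O_x = 1525 N, O_y = 851.1 N

ΣM about O: T·sin37°·9.4 − 2000·5.4 = 0 → T = 10800/(9.4·0.601815) = 1909.12 ≈ 1909 N.
ΣF_x = 0: O_x − T·cos37° = 0 → O_x = 1909.12 × 0.798636 = 1525 N.
ΣF_y = 0: O_y + T·sin37° − 2000 = 0 → O_y = 2000 − 1909.12 × 0.601815 = 851.1 N.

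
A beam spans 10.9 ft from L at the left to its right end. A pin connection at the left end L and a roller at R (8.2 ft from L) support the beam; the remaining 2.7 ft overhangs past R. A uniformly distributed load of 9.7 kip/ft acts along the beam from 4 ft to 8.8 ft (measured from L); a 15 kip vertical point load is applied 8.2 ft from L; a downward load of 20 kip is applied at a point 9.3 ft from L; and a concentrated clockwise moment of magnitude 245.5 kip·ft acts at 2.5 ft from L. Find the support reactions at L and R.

Resultant of the distributed load: 9.7 × 4.8 = 46.56 kip at 6.4 ft from L.
Taking moments about L: R_y·8.2 − (9.7·4.8)·6.4 − 15·8.2 − 20·9.3 − 245.5 = 0 → R_y = 852.484/8.2 = 103.961 ≈ 104.0 kip.
ΣF_y = 0: L_y + 103.961 − 9.7·4.8 − 15 − 20 = 0 → L_y = -22.40 kip.
ΣF_x = 0: no horizontal applied forces, so L_x = 0.

L_x = 0, L_y = -22.40 kip, R_y = 104.0 kip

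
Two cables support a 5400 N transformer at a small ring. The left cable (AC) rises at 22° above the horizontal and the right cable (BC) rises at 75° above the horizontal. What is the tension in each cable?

T_AC = 1408 N, T_BC = 5044 N

ΣF_x = 0: −T_AC·cos22° + T_BC·cos75° = 0 → T_BC = 3.58236·T_AC.
ΣF_y = 0: T_AC·sin22° + T_BC·sin75° = 5400.
Substitute: T_AC·(0.374607 + 3.58236·0.965926) = 5400 → T_AC = 1408.12 ≈ 1408 N.
Then T_BC = 3.58236 × 1408.12 = 5044 N.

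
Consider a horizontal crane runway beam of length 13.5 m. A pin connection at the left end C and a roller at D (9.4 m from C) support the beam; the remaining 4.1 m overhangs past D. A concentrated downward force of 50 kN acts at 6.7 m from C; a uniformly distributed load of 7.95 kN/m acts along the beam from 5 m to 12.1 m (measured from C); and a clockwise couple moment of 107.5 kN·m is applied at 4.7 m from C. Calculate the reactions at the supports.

C_x = 0, C_y = 8.030 kN, D_y = 98.42 kN

Resultant of the distributed load: 7.95 × 7.1 = 56.445 kN at 8.55 m from C.
Taking moments about C: D_y·9.4 − 50·6.7 − (7.95·7.1)·8.55 − 107.5 = 0 → D_y = 925.10475/9.4 = 98.4154 ≈ 98.42 kN.
ΣF_y = 0: C_y + 98.4154 − 50 − 7.95·7.1 = 0 → C_y = 8.030 kN.
ΣF_x = 0: no horizontal applied forces, so C_x = 0.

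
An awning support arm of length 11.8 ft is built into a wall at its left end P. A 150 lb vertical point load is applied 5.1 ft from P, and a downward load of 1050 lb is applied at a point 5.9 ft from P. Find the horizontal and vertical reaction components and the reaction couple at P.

P_x = 0, P_y = 1200 lb, M_P = 6960 lb·ft

ΣF_x = 0: P_x = 0.
ΣF_y = 0: P_y − 150 − 1050 = 0 → P_y = 1200 lb.
ΣM about P: M_P − 150·5.1 − 1050·5.9 = 0 → M_P = 6960 lb·ft.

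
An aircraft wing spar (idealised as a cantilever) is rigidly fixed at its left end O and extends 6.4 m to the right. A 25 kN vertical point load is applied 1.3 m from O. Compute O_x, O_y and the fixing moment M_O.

ΣF_x = 0: O_x = 0.
ΣF_y = 0: O_y − 25 = 0 → O_y = 25.00 kN.
ΣM about O: M_O − 25·1.3 = 0 → M_O = 32.50 kN·m.

O_x = 0, O_y = 25.00 kN, M_O = 32.50 kN·m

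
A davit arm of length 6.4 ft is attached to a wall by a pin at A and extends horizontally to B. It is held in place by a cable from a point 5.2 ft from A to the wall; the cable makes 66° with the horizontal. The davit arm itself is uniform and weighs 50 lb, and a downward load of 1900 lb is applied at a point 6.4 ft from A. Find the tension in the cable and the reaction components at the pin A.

ΣM about A: T·sin66°·5.2 − 50·3.2 − 1900·6.4 = 0 → T = 12320/(5.2·0.913545) = 2593.45 ≈ 2593 lb.
ΣF_x = 0: A_x − T·cos66° = 0 → A_x = 2593.45 × 0.406737 = 1055 lb.
ΣF_y = 0: A_y + T·sin66° − 50 − 1900 = 0 → A_y = 1950 − 2593.45 × 0.913545 = -419.2 lb.

T = 2593 lb, A_x = 1055 lb, A_y = -419.2 lb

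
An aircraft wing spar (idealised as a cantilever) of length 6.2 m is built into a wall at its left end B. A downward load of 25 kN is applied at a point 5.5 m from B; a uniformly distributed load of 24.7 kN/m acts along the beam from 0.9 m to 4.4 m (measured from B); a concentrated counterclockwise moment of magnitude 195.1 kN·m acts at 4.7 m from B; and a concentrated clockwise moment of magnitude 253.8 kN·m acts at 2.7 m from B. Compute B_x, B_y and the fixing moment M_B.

B_x = 0, B_y = 111.5 kN, M_B = 425.3 kN·m

Resultant of the distributed load: 24.7 × 3.5 = 86.45 kN at 2.65 m from B.
ΣF_x = 0: B_x = 0.
ΣF_y = 0: B_y − 25 − 24.7·3.5 = 0 → B_y = 111.5 kN.
ΣM about B: M_B − 25·5.5 − (24.7·3.5)·2.65 + 195.1 − 253.8 = 0 → M_B = 425.3 kN·m.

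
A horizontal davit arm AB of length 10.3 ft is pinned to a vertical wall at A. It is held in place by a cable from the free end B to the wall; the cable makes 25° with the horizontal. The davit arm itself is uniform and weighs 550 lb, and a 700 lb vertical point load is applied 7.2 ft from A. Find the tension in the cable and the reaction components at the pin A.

T = 1809 lb, A_x = 1639 lb, A_y = 485.7 lb

ΣM about A: T·sin25°·10.3 − 550·5.15 − 700·7.2 = 0 → T = 7872.5/(10.3·0.422618) = 1808.54 ≈ 1809 lb.
ΣF_x = 0: A_x − T·cos25° = 0 → A_x = 1808.54 × 0.906308 = 1639 lb.
ΣF_y = 0: A_y + T·sin25° − 550 − 700 = 0 → A_y = 1250 − 1808.54 × 0.422618 = 485.7 lb.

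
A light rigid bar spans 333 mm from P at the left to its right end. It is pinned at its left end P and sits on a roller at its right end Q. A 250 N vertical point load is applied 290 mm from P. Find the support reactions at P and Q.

ΣM about P: Q_y·333 − 250·290 = 0 → Q_y = 72500/333 = 217.718 ≈ 217.7 N.
ΣF_y = 0: P_y + 217.718 − 250 = 0 → P_y = 32.28 N.
ΣF_x = 0: no horizontal applied forces, so P_x = 0.

P_x = 0, P_y = 32.28 N, Q_y = 217.7 N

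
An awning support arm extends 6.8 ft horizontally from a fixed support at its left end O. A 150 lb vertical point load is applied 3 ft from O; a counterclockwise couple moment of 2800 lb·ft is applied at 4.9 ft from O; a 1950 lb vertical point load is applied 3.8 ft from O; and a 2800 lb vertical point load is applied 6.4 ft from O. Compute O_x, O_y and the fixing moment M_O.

O_x = 0, O_y = 4900 lb, M_O = 22980 lb·ft

ΣF_x = 0: O_x = 0.
ΣF_y = 0: O_y − 150 − 1950 − 2800 = 0 → O_y = 4900 lb.
ΣM about O: M_O − 150·3 + 2800 − 1950·3.8 − 2800·6.4 = 0 → M_O = 22980 lb·ft.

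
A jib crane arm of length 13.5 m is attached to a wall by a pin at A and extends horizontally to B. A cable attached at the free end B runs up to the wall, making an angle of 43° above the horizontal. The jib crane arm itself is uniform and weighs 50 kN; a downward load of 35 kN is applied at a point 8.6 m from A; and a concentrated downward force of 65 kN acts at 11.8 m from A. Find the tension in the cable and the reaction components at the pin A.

ΣM about A: T·sin43°·13.5 − 50·6.75 − 35·8.6 − 65·11.8 = 0 → T = 1405.5/(13.5·0.681998) = 152.656 ≈ 152.7 kN.
ΣF_x = 0: A_x − T·cos43° = 0 → A_x = 152.656 × 0.731354 = 111.6 kN.
ΣF_y = 0: A_y + T·sin43° − 50 − 35 − 65 = 0 → A_y = 150 − 152.656 × 0.681998 = 45.89 kN.

T = 152.7 kN, A_x = 111.6 kN, A_y = 45.89 kN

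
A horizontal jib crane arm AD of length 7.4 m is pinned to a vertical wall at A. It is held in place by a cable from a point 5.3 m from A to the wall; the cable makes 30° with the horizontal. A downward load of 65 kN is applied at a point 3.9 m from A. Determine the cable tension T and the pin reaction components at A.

T = 95.66 kN, A_x = 82.84 kN, A_y = 17.17 kN

ΣM about A: T·sin30°·5.3 − 65·3.9 = 0 → T = 253.5/(5.3·0.5) = 95.6604 ≈ 95.66 kN.
ΣF_x = 0: A_x − T·cos30° = 0 → A_x = 95.6604 × 0.866025 = 82.84 kN.
ΣF_y = 0: A_y + T·sin30° − 65 = 0 → A_y = 65 − 95.6604 × 0.5 = 17.17 kN.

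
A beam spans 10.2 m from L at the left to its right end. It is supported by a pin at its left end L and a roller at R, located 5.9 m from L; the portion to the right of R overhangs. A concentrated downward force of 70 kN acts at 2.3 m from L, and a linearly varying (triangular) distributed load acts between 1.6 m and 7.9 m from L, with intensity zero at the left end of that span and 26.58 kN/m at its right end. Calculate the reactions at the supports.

L_x = 0, L_y = 44.13 kN, R_y = 109.6 kN

Resultant of the triangular load: ½ × 26.58 × 6.3 = 83.727 kN, acting at 5.8 m from L (one-third of the span from the peak).
Taking moments about L: R_y·5.9 − 70·2.3 − (½·26.58·6.3)·5.8 = 0 → R_y = 646.6166/5.9 = 109.596 ≈ 109.6 kN.
ΣF_y = 0: L_y + 109.596 − 70 − ½·26.58·6.3 = 0 → L_y = 44.13 kN.
ΣF_x = 0: no horizontal applied forces, so L_x = 0.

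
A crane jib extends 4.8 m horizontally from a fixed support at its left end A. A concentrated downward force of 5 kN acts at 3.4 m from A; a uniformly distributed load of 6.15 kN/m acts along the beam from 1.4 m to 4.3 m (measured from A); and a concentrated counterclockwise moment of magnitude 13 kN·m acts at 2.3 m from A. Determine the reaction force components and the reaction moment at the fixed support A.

A_x = 0, A_y = 22.84 kN, M_A = 54.83 kN·m

Resultant of the distributed load: 6.15 × 2.9 = 17.835 kN at 2.85 m from A.
ΣF_x = 0: A_x = 0.
ΣF_y = 0: A_y − 5 − 6.15·2.9 = 0 → A_y = 22.84 kN.
ΣM about A: M_A − 5·3.4 − (6.15·2.9)·2.85 + 13 = 0 → M_A = 54.83 kN·m.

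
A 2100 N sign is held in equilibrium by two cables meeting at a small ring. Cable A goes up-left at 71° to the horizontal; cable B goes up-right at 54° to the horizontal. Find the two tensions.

T_A = 1507 N, T_B = 834.6 N

ΣF_x = 0: −T_A·cos71° + T_B·cos54° = 0 → T_B = 0.55389·T_A.
ΣF_y = 0: T_A·sin71° + T_B·sin54° = 2100.
Substitute: T_A·(0.945519 + 0.55389·0.809017) = 2100 → T_A = 1506.86 ≈ 1507 N.
Then T_B = 0.55389 × 1506.86 = 834.6 N.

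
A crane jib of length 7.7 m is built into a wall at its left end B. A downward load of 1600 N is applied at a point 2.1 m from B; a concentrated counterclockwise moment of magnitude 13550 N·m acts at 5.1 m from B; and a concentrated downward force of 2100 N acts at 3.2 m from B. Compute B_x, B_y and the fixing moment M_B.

B_x = 0, B_y = 3700 N, M_B = -3470 N·m

ΣF_x = 0: B_x = 0.
ΣF_y = 0: B_y − 1600 − 2100 = 0 → B_y = 3700 N.
ΣM about B: M_B − 1600·2.1 + 13550 − 2100·3.2 = 0 → M_B = -3470 N·m.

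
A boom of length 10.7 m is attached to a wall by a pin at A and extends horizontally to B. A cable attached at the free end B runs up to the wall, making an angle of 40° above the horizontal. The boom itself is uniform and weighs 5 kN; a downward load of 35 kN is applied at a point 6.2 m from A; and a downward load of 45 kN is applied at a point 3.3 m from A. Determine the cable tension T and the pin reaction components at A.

ΣM about A: T·sin40°·10.7 − 5·5.35 − 35·6.2 − 45·3.3 = 0 → T = 392.25/(10.7·0.642788) = 57.0311 ≈ 57.03 kN.
ΣF_x = 0: A_x − T·cos40° = 0 → A_x = 57.0311 × 0.766044 = 43.69 kN.
ΣF_y = 0: A_y + T·sin40° − 5 − 35 − 45 = 0 → A_y = 85 − 57.0311 × 0.642788 = 48.34 kN.

T = 57.03 kN, A_x = 43.69 kN, A_y = 48.34 kN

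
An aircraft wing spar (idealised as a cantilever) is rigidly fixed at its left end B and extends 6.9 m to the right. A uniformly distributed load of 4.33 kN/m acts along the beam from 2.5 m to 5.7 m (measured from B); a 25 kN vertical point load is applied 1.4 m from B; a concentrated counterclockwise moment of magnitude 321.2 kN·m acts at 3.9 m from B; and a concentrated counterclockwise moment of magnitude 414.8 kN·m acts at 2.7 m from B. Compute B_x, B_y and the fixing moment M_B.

Resultant of the distributed load: 4.33 × 3.2 = 13.856 kN at 4.1 m from B.
ΣF_x = 0: B_x = 0.
ΣF_y = 0: B_y − 4.33·3.2 − 25 = 0 → B_y = 38.86 kN.
ΣM about B: M_B − (4.33·3.2)·4.1 − 25·1.4 + 321.2 + 414.8 = 0 → M_B = -644.2 kN·m.

B_x = 0, B_y = 38.86 kN, M_B = -644.2 kN·m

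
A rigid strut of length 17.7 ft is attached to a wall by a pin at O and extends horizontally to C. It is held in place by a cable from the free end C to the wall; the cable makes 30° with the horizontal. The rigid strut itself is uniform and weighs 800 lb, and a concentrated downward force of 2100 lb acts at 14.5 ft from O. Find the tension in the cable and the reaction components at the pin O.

T = 4241 lb, O_x = 3673 lb, O_y = 779.7 lb

ΣM about O: T·sin30°·17.7 − 800·8.85 − 2100·14.5 = 0 → T = 37530/(17.7·0.5) = 4240.68 ≈ 4241 lb.
ΣF_x = 0: O_x − T·cos30° = 0 → O_x = 4240.68 × 0.866025 = 3673 lb.
ΣF_y = 0: O_y + T·sin30° − 800 − 2100 = 0 → O_y = 2900 − 4240.68 × 0.5 = 779.7 lb.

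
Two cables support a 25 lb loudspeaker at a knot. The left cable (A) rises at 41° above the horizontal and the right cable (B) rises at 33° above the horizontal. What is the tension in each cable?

T_A = 21.81 lb, T_B = 19.63 lb

ΣF_x = 0: −T_A·cos41° + T_B·cos33° = 0 → T_B = 0.899888·T_A.
ΣF_y = 0: T_A·sin41° + T_B·sin33° = 25.
Substitute: T_A·(0.656059 + 0.899888·0.544639) = 25 → T_A = 21.8117 ≈ 21.81 lb.
Then T_B = 0.899888 × 21.8117 = 19.63 lb.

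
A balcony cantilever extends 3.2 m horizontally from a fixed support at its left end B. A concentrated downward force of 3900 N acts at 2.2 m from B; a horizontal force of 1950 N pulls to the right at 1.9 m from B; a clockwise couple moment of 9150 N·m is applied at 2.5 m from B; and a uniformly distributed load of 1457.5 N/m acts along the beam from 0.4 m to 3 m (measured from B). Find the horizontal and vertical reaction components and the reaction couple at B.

B_x = -1950 N, B_y = 7690 N, M_B = 24170 N·m

Resultant of the distributed load: 1457.5 × 2.6 = 3789.5 N at 1.7 m from B.
ΣF_x = 0: B_x + 1950 = 0 → B_x = -1950 N.
ΣF_y = 0: B_y − 3900 − 1457.5·2.6 = 0 → B_y = 7690 N.
ΣM about B: M_B − 3900·2.2 − 9150 − (1457.5·2.6)·1.7 = 0 → M_B = 24170 N·m.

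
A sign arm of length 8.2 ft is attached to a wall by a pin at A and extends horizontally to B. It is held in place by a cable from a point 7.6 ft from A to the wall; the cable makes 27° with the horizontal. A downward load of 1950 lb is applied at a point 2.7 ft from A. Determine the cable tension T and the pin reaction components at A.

T = 1526 lb, A_x = 1360 lb, A_y = 1257 lb

ΣM about A: T·sin27°·7.6 − 1950·2.7 = 0 → T = 5265/(7.6·0.45399) = 1525.94 ≈ 1526 lb.
ΣF_x = 0: A_x − T·cos27° = 0 → A_x = 1525.94 × 0.891007 = 1360 lb.
ΣF_y = 0: A_y + T·sin27° − 1950 = 0 → A_y = 1950 − 1525.94 × 0.45399 = 1257 lb.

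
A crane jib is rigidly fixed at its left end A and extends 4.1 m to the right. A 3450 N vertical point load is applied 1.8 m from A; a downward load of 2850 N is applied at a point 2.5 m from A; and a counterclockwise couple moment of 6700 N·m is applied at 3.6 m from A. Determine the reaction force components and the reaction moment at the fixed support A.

ΣF_x = 0: A_x = 0.
ΣF_y = 0: A_y − 3450 − 2850 = 0 → A_y = 6300 N.
ΣM about A: M_A − 3450·1.8 − 2850·2.5 + 6700 = 0 → M_A = 6635 N·m.

A_x = 0, A_y = 6300 N, M_A = 6635 N·m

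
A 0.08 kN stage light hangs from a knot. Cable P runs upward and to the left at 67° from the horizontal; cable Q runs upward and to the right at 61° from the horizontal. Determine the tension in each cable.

ΣF_x = 0: −T_P·cos67° + T_Q·cos61° = 0 → T_Q = 0.805948·T_P.
ΣF_y = 0: T_P·sin67° + T_Q·sin61° = 0.08.
Substitute: T_P·(0.920505 + 0.805948·0.87462) = 0.08 → T_P = 0.0492186 ≈ 0.04922 kN.
Then T_Q = 0.805948 × 0.0492186 = 0.03967 kN.

T_P = 0.04922 kN, T_Q = 0.03967 kN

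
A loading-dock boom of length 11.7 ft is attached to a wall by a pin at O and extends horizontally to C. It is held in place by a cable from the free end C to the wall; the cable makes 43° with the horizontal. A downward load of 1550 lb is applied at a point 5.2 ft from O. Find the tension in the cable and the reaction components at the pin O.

ΣM about O: T·sin43°·11.7 − 1550·5.2 = 0 → T = 8060/(11.7·0.681998) = 1010.1 ≈ 1010 lb.
ΣF_x = 0: O_x − T·cos43° = 0 → O_x = 1010.1 × 0.731354 = 738.7 lb.
ΣF_y = 0: O_y + T·sin43° − 1550 = 0 → O_y = 1550 − 1010.1 × 0.681998 = 861.1 lb.

T = 1010 lb, O_x = 738.7 lb, O_y = 861.1 lb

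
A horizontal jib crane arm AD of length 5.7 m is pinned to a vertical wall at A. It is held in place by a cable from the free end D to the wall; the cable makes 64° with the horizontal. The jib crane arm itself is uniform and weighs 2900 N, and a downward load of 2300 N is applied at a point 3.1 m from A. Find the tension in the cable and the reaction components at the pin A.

T = 3005 N, A_x = 1317 N, A_y = 2499 N

ΣM about A: T·sin64°·5.7 − 2900·2.85 − 2300·3.1 = 0 → T = 15395/(5.7·0.898794) = 3005 N.
ΣF_x = 0: A_x − T·cos64° = 0 → A_x = 3005 × 0.438371 = 1317 N.
ΣF_y = 0: A_y + T·sin64° − 2900 − 2300 = 0 → A_y = 5200 − 3005 × 0.898794 = 2499 N.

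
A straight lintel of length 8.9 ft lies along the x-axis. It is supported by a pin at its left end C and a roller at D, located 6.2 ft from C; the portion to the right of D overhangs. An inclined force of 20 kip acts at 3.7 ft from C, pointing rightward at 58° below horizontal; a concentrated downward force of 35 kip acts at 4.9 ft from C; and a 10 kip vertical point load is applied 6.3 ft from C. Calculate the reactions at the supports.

C_x = -10.60 kip, C_y = 14.02 kip, D_y = 47.94 kip

Moments about C: D_y·6.2 − 20·sin58°·3.7 − 35·4.9 − 10·6.3 = 0 → D_y = 297.256/6.2 = 47.9445 ≈ 47.94 kip.
ΣF_y = 0: C_y + 47.9445 − 20·sin58° − 35 − 10 = 0 → C_y = 14.02 kip.
ΣF_x = 0: C_x + 20·cos58° = 0 → C_x = -10.60 kip.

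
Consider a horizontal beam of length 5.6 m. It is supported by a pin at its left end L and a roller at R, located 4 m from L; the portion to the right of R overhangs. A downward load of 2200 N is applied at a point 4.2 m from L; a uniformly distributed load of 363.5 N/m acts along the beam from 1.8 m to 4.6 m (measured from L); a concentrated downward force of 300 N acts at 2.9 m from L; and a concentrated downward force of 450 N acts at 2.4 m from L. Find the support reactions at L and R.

L_x = 0, L_y = 356.1 N, R_y = 3612 N

Resultant of the distributed load: 363.5 × 2.8 = 1017.8 N at 3.2 m from L.
Taking moments about L: R_y·4 − 2200·4.2 − (363.5·2.8)·3.2 − 300·2.9 − 450·2.4 = 0 → R_y = 14446.96/4 = 3611.74 ≈ 3612 N.
ΣF_y = 0: L_y + 3611.74 − 2200 − 363.5·2.8 − 300 − 450 = 0 → L_y = 356.1 N.
ΣF_x = 0: no horizontal applied forces, so L_x = 0.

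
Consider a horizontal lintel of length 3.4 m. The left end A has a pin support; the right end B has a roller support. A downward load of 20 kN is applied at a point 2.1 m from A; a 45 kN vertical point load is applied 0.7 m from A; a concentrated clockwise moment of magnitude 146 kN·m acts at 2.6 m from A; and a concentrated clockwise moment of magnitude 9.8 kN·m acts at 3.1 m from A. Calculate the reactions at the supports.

Moments about A: B_y·3.4 − 20·2.1 − 45·0.7 − 146 − 9.8 = 0 → B_y = 229.3/3.4 = 67.4412 ≈ 67.44 kN.
ΣF_y = 0: A_y + 67.4412 − 20 − 45 = 0 → A_y = -2.441 kN.
ΣF_x = 0: no horizontal applied forces, so A_x = 0.

A_x = 0, A_y = -2.441 kN, B_y = 67.44 kN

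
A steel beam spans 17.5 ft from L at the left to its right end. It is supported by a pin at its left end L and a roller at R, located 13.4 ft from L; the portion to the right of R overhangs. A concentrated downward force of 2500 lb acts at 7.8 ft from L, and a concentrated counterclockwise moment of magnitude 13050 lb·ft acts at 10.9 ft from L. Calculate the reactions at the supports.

L_x = 0, L_y = 2019 lb, R_y = 481.3 lb

Taking moments about L: R_y·13.4 − 2500·7.8 + 13050 = 0 → R_y = 6450/13.4 = 481.343 ≈ 481.3 lb.
ΣF_y = 0: L_y + 481.343 − 2500 = 0 → L_y = 2019 lb.
ΣF_x = 0: no horizontal applied forces, so L_x = 0.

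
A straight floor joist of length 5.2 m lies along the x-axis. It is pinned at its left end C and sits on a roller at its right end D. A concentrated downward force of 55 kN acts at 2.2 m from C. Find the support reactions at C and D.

C_x = 0, C_y = 31.73 kN, D_y = 23.27 kN

Taking moments about C: D_y·5.2 − 55·2.2 = 0 → D_y = 121/5.2 = 23.2692 ≈ 23.27 kN.
ΣF_y = 0: C_y + 23.2692 − 55 = 0 → C_y = 31.73 kN.
ΣF_x = 0: no horizontal applied forces, so C_x = 0.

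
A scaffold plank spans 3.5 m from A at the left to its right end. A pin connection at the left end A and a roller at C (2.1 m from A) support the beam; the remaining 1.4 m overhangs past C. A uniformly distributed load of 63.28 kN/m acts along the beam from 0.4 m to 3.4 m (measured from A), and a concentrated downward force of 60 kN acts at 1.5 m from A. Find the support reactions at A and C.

A_x = 0, A_y = 35.22 kN, C_y = 214.6 kN

Resultant of the distributed load: 63.28 × 3 = 189.84 kN at 1.9 m from A.
Moments about A: C_y·2.1 − (63.28·3)·1.9 − 60·1.5 = 0 → C_y = 450.696/2.1 = 214.617 ≈ 214.6 kN.
ΣF_y = 0: A_y + 214.617 − 63.28·3 − 60 = 0 → A_y = 35.22 kN.
ΣF_x = 0: no horizontal applied forces, so A_x = 0.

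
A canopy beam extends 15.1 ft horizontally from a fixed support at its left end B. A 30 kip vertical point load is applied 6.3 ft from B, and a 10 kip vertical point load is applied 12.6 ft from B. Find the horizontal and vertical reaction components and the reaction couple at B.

ΣF_x = 0: B_x = 0.
ΣF_y = 0: B_y − 30 − 10 = 0 → B_y = 40.00 kip.
ΣM about B: M_B − 30·6.3 − 10·12.6 = 0 → M_B = 315.0 kip·ft.

B_x = 0, B_y = 40.00 kip, M_B = 315.0 kip·ft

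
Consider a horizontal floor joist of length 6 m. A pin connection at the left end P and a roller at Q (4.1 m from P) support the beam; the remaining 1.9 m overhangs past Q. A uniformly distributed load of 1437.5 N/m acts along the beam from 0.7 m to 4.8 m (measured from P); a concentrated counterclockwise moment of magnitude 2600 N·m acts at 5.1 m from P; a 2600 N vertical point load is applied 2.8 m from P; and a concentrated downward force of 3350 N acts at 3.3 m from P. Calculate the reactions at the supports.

P_x = 0, P_y = 4053 N, Q_y = 7791 N

Resultant of the distributed load: 1437.5 × 4.1 = 5893.75 N at 2.75 m from P.
ΣM about P: Q_y·4.1 − (1437.5·4.1)·2.75 + 2600 − 2600·2.8 − 3350·3.3 = 0 → Q_y = 31942.8125/4.1 = 7790.93 ≈ 7791 N.
ΣF_y = 0: P_y + 7790.93 − 1437.5·4.1 − 2600 − 3350 = 0 → P_y = 4053 N.
ΣF_x = 0: no horizontal applied forces, so P_x = 0.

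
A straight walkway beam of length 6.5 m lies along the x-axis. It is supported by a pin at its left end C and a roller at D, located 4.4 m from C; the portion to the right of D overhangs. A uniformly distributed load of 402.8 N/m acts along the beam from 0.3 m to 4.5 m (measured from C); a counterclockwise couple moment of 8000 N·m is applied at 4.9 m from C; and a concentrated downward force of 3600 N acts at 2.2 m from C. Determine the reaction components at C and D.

Resultant of the distributed load: 402.8 × 4.2 = 1691.76 N at 2.4 m from C.
ΣM about C: D_y·4.4 − (402.8·4.2)·2.4 + 8000 − 3600·2.2 = 0 → D_y = 3980.224/4.4 = 904.596 ≈ 904.6 N.
ΣF_y = 0: C_y + 904.596 − 402.8·4.2 − 3600 = 0 → C_y = 4387 N.
ΣF_x = 0: no horizontal applied forces, so C_x = 0.

C_x = 0, C_y = 4387 N, D_y = 904.6 N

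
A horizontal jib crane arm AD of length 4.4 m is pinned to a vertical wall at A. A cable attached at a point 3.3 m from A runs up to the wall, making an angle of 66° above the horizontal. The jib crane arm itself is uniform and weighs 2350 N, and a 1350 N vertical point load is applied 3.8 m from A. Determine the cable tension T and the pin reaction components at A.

T = 3417 N, A_x = 1390 N, A_y = 578.8 N

ΣM about A: T·sin66°·3.3 − 2350·2.2 − 1350·3.8 = 0 → T = 10300/(3.3·0.913545) = 3416.59 ≈ 3417 N.
ΣF_x = 0: A_x − T·cos66° = 0 → A_x = 3416.59 × 0.406737 = 1390 N.
ΣF_y = 0: A_y + T·sin66° − 2350 − 1350 = 0 → A_y = 3700 − 3416.59 × 0.913545 = 578.8 N.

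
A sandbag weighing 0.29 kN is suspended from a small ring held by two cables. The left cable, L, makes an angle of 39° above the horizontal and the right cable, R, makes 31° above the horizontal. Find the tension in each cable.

T_L = 0.2645 kN, T_R = 0.2398 kN

ΣF_x = 0: −T_L·cos39° + T_R·cos31° = 0 → T_R = 0.906644·T_L.
ΣF_y = 0: T_L·sin39° + T_R·sin31° = 0.29.
Substitute: T_L·(0.62932 + 0.906644·0.515038) = 0.29 → T_L = 0.264532 ≈ 0.2645 kN.
Then T_R = 0.906644 × 0.264532 = 0.2398 kN.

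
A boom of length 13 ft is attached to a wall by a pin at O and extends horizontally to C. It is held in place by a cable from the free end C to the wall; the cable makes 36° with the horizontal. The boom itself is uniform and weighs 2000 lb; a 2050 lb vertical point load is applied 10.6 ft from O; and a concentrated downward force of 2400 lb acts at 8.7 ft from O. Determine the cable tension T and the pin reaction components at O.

ΣM about O: T·sin36°·13 − 2000·6.5 − 2050·10.6 − 2400·8.7 = 0 → T = 55610/(13·0.587785) = 7277.65 ≈ 7278 lb.
ΣF_x = 0: O_x − T·cos36° = 0 → O_x = 7277.65 × 0.809017 = 5888 lb.
ΣF_y = 0: O_y + T·sin36° − 2000 − 2050 − 2400 = 0 → O_y = 6450 − 7277.65 × 0.587785 = 2172 lb.

T = 7278 lb, O_x = 5888 lb, O_y = 2172 lb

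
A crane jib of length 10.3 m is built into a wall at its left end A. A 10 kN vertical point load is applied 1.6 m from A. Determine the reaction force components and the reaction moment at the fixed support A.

ΣF_x = 0: A_x = 0.
ΣF_y = 0: A_y − 10 = 0 → A_y = 10.00 kN.
ΣM about A: M_A − 10·1.6 = 0 → M_A = 16.00 kN·m.

A_x = 0, A_y = 10.00 kN, M_A = 16.00 kN·m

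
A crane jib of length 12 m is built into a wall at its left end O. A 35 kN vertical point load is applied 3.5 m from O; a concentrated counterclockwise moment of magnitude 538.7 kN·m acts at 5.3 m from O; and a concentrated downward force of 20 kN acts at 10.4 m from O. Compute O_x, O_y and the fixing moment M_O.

O_x = 0, O_y = 55.00 kN, M_O = -208.2 kN·m

ΣF_x = 0: O_x = 0.
ΣF_y = 0: O_y − 35 − 20 = 0 → O_y = 55.00 kN.
ΣM about O: M_O − 35·3.5 + 538.7 − 20·10.4 = 0 → M_O = -208.2 kN·m.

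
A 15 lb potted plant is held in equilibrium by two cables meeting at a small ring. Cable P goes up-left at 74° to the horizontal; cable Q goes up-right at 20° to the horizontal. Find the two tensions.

T_P = 14.13 lb, T_Q = 4.145 lb

ΣF_x = 0: −T_P·cos74° + T_Q·cos20° = 0 → T_Q = 0.293327·T_P.
ΣF_y = 0: T_P·sin74° + T_Q·sin20° = 15.
Substitute: T_P·(0.961262 + 0.293327·0.34202) = 15 → T_P = 14.1298 ≈ 14.13 lb.
Then T_Q = 0.293327 × 14.1298 = 4.145 lb.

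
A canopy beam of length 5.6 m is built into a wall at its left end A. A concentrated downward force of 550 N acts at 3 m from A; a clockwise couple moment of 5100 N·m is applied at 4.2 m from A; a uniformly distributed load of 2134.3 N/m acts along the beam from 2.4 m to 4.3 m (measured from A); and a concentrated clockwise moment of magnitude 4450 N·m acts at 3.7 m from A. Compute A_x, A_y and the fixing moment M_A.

Resultant of the distributed load: 2134.3 × 1.9 = 4055.17 N at 3.35 m from A.
ΣF_x = 0: A_x = 0.
ΣF_y = 0: A_y − 550 − 2134.3·1.9 = 0 → A_y = 4605 N.
ΣM about A: M_A − 550·3 − 5100 − (2134.3·1.9)·3.35 − 4450 = 0 → M_A = 24780 N·m.

A_x = 0, A_y = 4605 N, M_A = 24780 N·m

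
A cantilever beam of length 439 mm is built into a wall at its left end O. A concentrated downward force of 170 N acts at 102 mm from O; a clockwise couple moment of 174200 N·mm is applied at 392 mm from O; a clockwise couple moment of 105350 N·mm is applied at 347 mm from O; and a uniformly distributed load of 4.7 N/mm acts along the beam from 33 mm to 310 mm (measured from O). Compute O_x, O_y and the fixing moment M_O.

O_x = 0, O_y = 1472 N, M_O = 520200 N·mm

Resultant of the distributed load: 4.7 × 277 = 1301.9 N at 171.5 mm from O.
ΣF_x = 0: O_x = 0.
ΣF_y = 0: O_y − 170 − 4.7·277 = 0 → O_y = 1472 N.
ΣM about O: M_O − 170·102 − 174200 − 105350 − (4.7·277)·171.5 = 0 → M_O = 520200 N·mm.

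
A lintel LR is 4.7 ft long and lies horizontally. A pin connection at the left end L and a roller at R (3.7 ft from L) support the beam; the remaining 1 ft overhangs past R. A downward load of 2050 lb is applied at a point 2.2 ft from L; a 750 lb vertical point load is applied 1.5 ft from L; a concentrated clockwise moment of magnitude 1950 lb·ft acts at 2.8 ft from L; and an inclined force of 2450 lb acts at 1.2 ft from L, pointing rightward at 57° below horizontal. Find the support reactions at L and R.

ΣM about L: R_y·3.7 − 2050·2.2 − 750·1.5 − 1950 − 2450·sin57°·1.2 = 0 → R_y = 10050.7/3.7 = 2716.41 ≈ 2716 lb.
ΣF_y = 0: L_y + 2716.41 − 2050 − 750 − 2450·sin57° = 0 → L_y = 2138 lb.
ΣF_x = 0: L_x + 2450·cos57° = 0 → L_x = -1334 lb.

L_x = -1334 lb, L_y = 2138 lb, R_y = 2716 lb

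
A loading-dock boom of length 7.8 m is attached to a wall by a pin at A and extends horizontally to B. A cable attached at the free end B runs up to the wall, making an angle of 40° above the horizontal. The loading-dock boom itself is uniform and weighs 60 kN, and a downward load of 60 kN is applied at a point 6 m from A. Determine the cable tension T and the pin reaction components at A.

ΣM about A: T·sin40°·7.8 − 60·3.9 − 60·6 = 0 → T = 594/(7.8·0.642788) = 118.474 ≈ 118.5 kN.
ΣF_x = 0: A_x − T·cos40° = 0 → A_x = 118.474 × 0.766044 = 90.76 kN.
ΣF_y = 0: A_y + T·sin40° − 60 − 60 = 0 → A_y = 120 − 118.474 × 0.642788 = 43.85 kN.

T = 118.5 kN, A_x = 90.76 kN, A_y = 43.85 kN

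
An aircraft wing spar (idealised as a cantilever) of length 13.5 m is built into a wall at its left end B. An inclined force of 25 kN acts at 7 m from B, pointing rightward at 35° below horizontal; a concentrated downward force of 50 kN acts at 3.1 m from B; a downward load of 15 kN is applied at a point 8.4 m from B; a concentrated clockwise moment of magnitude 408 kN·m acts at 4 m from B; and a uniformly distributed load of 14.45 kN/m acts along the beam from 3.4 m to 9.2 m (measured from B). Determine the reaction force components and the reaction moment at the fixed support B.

Resultant of the distributed load: 14.45 × 5.8 = 83.81 kN at 6.3 m from B.
ΣF_x = 0: B_x + 25·cos35° = 0 → B_x = -20.48 kN.
ΣF_y = 0: B_y − 25·sin35° − 50 − 15 − 14.45·5.8 = 0 → B_y = 163.1 kN.
ΣM about B: M_B − 25·sin35°·7 − 50·3.1 − 15·8.4 − 408 − (14.45·5.8)·6.3 = 0 → M_B = 1317 kN·m.

B_x = -20.48 kN, B_y = 163.1 kN, M_B = 1317 kN·m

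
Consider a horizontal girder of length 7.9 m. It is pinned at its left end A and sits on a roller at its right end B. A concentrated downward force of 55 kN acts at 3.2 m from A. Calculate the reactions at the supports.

Moments about A: B_y·7.9 − 55·3.2 = 0 → B_y = 176/7.9 = 22.2785 ≈ 22.28 kN.
ΣF_y = 0: A_y + 22.2785 − 55 = 0 → A_y = 32.72 kN.
ΣF_x = 0: no horizontal applied forces, so A_x = 0.

A_x = 0, A_y = 32.72 kN, B_y = 22.28 kN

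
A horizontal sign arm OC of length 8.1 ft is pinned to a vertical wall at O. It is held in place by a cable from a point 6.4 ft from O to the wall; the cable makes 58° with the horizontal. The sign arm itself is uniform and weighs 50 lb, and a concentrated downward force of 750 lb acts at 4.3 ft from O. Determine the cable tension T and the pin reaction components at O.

ΣM about O: T·sin58°·6.4 − 50·4.05 − 750·4.3 = 0 → T = 3427.5/(6.4·0.848048) = 631.505 ≈ 631.5 lb.
ΣF_x = 0: O_x − T·cos58° = 0 → O_x = 631.505 × 0.529919 = 334.6 lb.
ΣF_y = 0: O_y + T·sin58° − 50 − 750 = 0 → O_y = 800 − 631.505 × 0.848048 = 264.5 lb.

T = 631.5 lb, O_x = 334.6 lb, O_y = 264.5 lb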